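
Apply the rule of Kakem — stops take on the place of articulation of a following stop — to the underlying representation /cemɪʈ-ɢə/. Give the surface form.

The rule targets /ʈ/ (voiceless retroflex stop), which sits before the trigger /ɢ/ (uvular).
The voiceless uvular stop is [q], so /ʈ/ → [q].

[cemɪqɢə]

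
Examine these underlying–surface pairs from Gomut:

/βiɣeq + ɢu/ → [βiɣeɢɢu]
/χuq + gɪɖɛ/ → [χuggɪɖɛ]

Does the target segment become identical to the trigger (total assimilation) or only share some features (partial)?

Comparing underlying and surface forms, /q/ → [g] is the alternation; the neighbouring /g/ is constant.
The output [g] is identical to the trigger /g/ — every feature (place, manner, voicing) has been copied — so this is total assimilation.
The remaining alternation confirms this: /q/ → [ɢ] before /ɢ/ — in each case the output is a copy of the following consonant.

total assimilation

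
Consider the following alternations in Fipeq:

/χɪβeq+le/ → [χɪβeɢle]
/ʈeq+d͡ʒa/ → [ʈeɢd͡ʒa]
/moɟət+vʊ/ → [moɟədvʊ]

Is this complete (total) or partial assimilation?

Underlying /q/ is realised as [ɢ] next to /l/; /l/ itself does not change.
/q/ is voiceless while /l/ is voiced; the output [ɢ] is voiced, matching the trigger — so the feature that spreads is voicing.
Place and manner are unchanged, so the assimilation is partial, not total.
The other alternating forms pattern the same way: /q/ → [ɢ] before /d͡ʒ/ (voiceless → voiced, matching voiced); /t/ → [d] before /v/ (voiceless → voiced, matching voiced) — only voicing changes, and always toward the following segment.

partial assimilation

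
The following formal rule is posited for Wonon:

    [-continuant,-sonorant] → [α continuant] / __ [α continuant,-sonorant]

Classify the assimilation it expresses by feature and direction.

The shared variable α links the value of [continuant] on the target to that of the neighbouring obstruent. [continuant] distinguishes stops from fricatives — a manner-of-articulation feature — so this is manner assimilation.
The conditioning segment sits to the right of the focus bar, meaning the trigger follows the segment that changes — regressive assimilation.

regressive manner assimilation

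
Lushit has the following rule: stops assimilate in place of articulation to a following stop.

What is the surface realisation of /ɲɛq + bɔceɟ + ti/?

[ɲɛpbɔcedti]

The rule targets /q/ (voiceless uvular stop), which sits before the trigger /b/ (bilabial).
Changing only its place to bilabial gives [p] — the voiceless bilabial stop.
At the second juncture, /ɟ/ likewise becomes [d] adjacent to /t/.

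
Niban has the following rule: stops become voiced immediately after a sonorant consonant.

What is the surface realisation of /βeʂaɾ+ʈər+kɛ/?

/ʈ/ is a voiceless retroflex stop. The preceding trigger /ɾ/ is voiced, so /ʈ/ must become voiced as well.
A voiced retroflex stop is [ɖ], so the surface segment is [ɖ].
At the second juncture, /k/ likewise becomes [g] adjacent to /r/.

[βeʂaɾɖərgɛ]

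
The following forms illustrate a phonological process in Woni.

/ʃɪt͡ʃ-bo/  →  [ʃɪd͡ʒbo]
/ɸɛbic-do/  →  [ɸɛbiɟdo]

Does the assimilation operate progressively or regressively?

regressive

The segment that alternates is /t͡ʃ/, which surfaces as [d͡ʒ] when adjacent to /b/.
/t͡ʃ/ is voiceless while /b/ is voiced; the output [d͡ʒ] is voiced, matching the trigger — so the feature that spreads is voicing.
The other alternating form patterns the same way: /c/ → [ɟ] before /d/ (voiceless → voiced, matching voiced) — only voicing changes, and always toward the following segment.
Since the segment that changes precedes the conditioning segment, the assimilation is regressive.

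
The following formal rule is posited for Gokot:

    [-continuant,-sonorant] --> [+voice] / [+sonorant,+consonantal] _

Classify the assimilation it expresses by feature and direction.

The target ([-continuant,-sonorant], stops) acquires [+voice] next to a sonorant consonant ([+sonorant,+consonantal]) — it takes on the voicing of its neighbour, so the feature that spreads is voicing.
The conditioning segment sits to the left of the focus bar, meaning the trigger precedes the segment that changes — progressive assimilation.

progressive voicing assimilation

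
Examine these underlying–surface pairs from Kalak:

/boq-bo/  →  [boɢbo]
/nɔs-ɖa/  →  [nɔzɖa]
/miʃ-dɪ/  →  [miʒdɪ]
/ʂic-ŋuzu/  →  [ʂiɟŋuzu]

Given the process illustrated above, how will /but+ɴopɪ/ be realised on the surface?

The data show regressive voicing assimilation: /q/ → [ɢ] before /b/; /s/ → [z] before /ɖ/; /ʃ/ → [ʒ] before /d/; /c/ → [ɟ] before /ŋ/. In each pair only voicing changes, matching the following consonant, while place and manner stay constant.
The rule targets /t/ (voiceless alveolar stop), which sits before the trigger /ɴ/ (voiced).
A voiced alveolar stop is [d], so the surface segment is [d].

[budɴopɪ]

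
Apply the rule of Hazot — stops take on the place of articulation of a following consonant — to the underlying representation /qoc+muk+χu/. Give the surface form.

/c/ is a voiceless palatal stop. The following trigger /m/ is bilabial, so /c/ must become bilabial as well.
A voiceless bilabial stop is [p], so the surface segment is [p].
At the second juncture, /k/ likewise becomes [q] adjacent to /χ/.

[qopmuqχu]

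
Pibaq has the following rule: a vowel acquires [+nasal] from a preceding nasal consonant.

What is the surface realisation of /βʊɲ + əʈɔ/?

[βʊɲə̃ʈɔ]

The vowel /ə/ is adjacent to the preceding nasal /ɲ/, so it acquires [+nasal] and surfaces as [ə̃].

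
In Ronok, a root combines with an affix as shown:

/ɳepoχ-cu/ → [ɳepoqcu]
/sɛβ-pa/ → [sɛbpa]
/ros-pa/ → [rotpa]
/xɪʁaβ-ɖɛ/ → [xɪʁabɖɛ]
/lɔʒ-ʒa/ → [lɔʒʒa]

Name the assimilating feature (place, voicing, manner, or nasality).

Underlying /χ/ is realised as [q] next to /c/; /c/ itself does not change.
The change fricative → stop matches the manner of the following /c/, identifying this as manner assimilation.
Checking the remaining alternations: /β/ → [b] before /p/ (fricative → stop, matching a stop); /s/ → [t] before /p/ (fricative → stop, matching a stop); /β/ → [b] before /ɖ/ (fricative → stop, matching a stop) — only manner changes, and always toward the following segment.
Nothing changes in [lɔʒʒa]: there the adjacent consonants already agree in manner (/ʒ/ and /ʒ/ are both fricatives), so this form is consistent with the same rule.

manner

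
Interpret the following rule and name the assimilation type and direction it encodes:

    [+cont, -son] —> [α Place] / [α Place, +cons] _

The rule copies the place features (abbreviated [Place]) from the environment onto the target, so the assimilating feature is place.
The conditioning segment sits to the left of the focus bar, meaning the trigger precedes the segment that changes — progressive assimilation.

progressive place assimilation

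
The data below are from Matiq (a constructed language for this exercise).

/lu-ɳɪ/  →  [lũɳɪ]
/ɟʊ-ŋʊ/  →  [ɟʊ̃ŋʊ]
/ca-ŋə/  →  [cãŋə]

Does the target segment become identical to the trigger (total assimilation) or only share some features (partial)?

The vowel /u/ surfaces as nasalised [ũ] next to the following nasal /ɳ/ — it has acquired the [+nasal] feature of its neighbour.
Likewise in the remaining data: /ʊ/ → [ʊ̃] before /ŋ/; /a/ → [ã] before /ŋ/ — each time a vowel is nasalised next to a following nasal.

partial assimilation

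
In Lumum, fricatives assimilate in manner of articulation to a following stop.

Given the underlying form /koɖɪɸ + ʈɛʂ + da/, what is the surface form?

/ɸ/ is a voiceless bilabial fricative. The following trigger /ʈ/ is a stop, so /ɸ/ must become a stop as well.
Changing only its manner to stop gives [p] — the voiceless bilabial stop.
The same rule applies at the second boundary: /ʂ/ → [ʈ] next to /d/.

[koɖɪpʈɛʈda]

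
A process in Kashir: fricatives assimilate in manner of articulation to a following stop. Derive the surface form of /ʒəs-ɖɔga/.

[ʒətɖɔga]

/s/ is a voiceless alveolar fricative. The following trigger /ɖ/ is a stop, so /s/ must become a stop as well.
The voiceless alveolar stop is [t], so /s/ → [t].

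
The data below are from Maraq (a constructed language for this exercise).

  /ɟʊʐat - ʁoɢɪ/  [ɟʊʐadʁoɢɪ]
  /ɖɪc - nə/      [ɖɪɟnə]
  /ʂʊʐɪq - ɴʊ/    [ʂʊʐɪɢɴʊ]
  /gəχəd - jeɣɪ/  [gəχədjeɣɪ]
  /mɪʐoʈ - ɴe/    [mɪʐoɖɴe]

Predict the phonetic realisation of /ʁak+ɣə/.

[ʁagɣə]

The data show regressive voicing assimilation: /t/ → [d] before /ʁ/; /c/ → [ɟ] before /n/; /q/ → [ɢ] before /ɴ/; /ʈ/ → [ɖ] before /ɴ/. In each pair only voicing changes, matching the following consonant, while place and manner stay constant.
Nothing changes in [gəχədjeɣɪ]: there the adjacent consonants already agree in voicing (/d/ and /j/ are both voiced), so this form is consistent with the same rule.
The rule targets /k/ (voiceless velar stop), which sits before the trigger /ɣ/ (voiced).
Changing only its voicing to voiced gives [g] — the voiced velar stop.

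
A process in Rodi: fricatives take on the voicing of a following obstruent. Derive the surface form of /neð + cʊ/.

/ð/ is a voiced dental fricative. The following trigger /c/ is voiceless, so /ð/ must become voiceless as well.
A voiceless dental fricative is [θ], so the surface segment is [θ].

[neθcʊ]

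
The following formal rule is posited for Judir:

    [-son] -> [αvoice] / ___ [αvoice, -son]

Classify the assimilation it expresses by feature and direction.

regressive voicing assimilation

The rule copies [voice] from the environment onto the target, so the assimilating feature is voicing.
Since the environment is written after the underscore, the trigger follows the target; the direction is regressive.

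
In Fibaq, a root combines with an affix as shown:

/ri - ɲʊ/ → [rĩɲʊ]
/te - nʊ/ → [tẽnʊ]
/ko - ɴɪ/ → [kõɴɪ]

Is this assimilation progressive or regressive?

The vowel /i/ surfaces as nasalised [ĩ] next to the following nasal /ɲ/ — it has acquired the [+nasal] feature of its neighbour.
Likewise in the remaining data: /e/ → [ẽ] before /n/; /o/ → [õ] before /ɴ/ — each time a vowel is nasalised next to a following nasal.
Because the conditioning nasal is to the right of the vowel that changes, the process is regressive (anticipatory).

regressive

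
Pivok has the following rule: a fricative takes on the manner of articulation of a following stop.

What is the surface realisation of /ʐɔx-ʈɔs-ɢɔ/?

The rule targets /x/ (voiceless velar fricative), which sits before the trigger /ʈ/ (stop).
Changing only its manner to stop gives [k] — the voiceless velar stop.
The same rule applies at the second boundary: /s/ → [t] next to /ɢ/.

[ʐɔkʈɔtɢɔ]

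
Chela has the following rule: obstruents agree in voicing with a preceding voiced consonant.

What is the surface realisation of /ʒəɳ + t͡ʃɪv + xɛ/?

[ʒəɳd͡ʒɪvɣɛ]

/t͡ʃ/ is a voiceless postalveolar affricate. The preceding trigger /ɳ/ is voiced, so /t͡ʃ/ must become voiced as well.
A voiced postalveolar affricate is [d͡ʒ], so the surface segment is [d͡ʒ].
At the second juncture, /x/ likewise becomes [ɣ] adjacent to /v/.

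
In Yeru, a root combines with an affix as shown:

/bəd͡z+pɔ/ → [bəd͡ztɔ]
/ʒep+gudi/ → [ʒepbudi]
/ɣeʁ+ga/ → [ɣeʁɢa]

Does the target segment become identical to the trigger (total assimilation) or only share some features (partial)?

Comparing underlying and surface forms, /p/ → [t] is the alternation; the neighbouring /d͡z/ is constant.
The change bilabial → alveolar matches the place of the preceding /d͡z/, identifying this as place assimilation.
Manner and voice are unchanged, so the assimilation is partial, not total.
The other alternating forms pattern the same way: /g/ → [b] after /p/ (velar → bilabial, matching bilabial); /g/ → [ɢ] after /ʁ/ (velar → uvular, matching uvular) — only place changes, and always toward the preceding segment.

partial assimilation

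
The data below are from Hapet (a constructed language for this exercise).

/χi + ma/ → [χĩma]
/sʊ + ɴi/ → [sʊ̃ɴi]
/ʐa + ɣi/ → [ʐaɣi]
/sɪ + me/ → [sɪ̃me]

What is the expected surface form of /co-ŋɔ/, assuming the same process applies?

The data show regressive nasality assimilation (vowel nasalisation): /i/ → [ĩ] before /m/; /ʊ/ → [ʊ̃] before /ɴ/; /ɪ/ → [ɪ̃] before /m/ — a vowel is nasalised by an immediately following nasal consonant.
No change occurs in [ʐaɣi] because the vowel at the boundary is adjacent to an oral consonant, not a nasal (/a/ next to /ɣ/).
/o/ sits next to the nasal /ŋ/ and is therefore nasalised to [õ].

[cõŋɔ]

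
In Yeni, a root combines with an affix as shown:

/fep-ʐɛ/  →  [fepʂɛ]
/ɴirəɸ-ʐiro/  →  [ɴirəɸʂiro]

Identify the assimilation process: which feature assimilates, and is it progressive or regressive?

progressive voicing assimilation

Underlying /ʐ/ is realised as [ʂ] next to /p/; /p/ itself does not change.
The change voiced → voiceless matches the voicing of the preceding /p/, identifying this as voicing assimilation.
Place and manner are unchanged, so the assimilation is partial, not total.
The other alternating form patterns the same way: /ʐ/ → [ʂ] after /ɸ/ (voiced → voiceless, matching voiceless) — only voicing changes, and always toward the preceding segment.
The trigger is the preceding segment, so the direction is progressive (perseverative).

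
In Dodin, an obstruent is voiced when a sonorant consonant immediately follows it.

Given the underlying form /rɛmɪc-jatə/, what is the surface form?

[rɛmɪɟjatə]

The rule targets /c/ (voiceless palatal stop), which sits before the trigger /j/ (voiced).
A voiced palatal stop is [ɟ], so the surface segment is [ɟ].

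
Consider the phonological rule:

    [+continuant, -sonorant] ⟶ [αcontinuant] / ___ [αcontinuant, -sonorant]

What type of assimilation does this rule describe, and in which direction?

The shared variable α links the value of [continuant] on the target to that of the neighbouring obstruent. [continuant] distinguishes stops from fricatives — a manner-of-articulation feature — so this is manner assimilation.
The conditioning segment sits to the right of the focus bar, meaning the trigger follows the segment that changes — regressive assimilation.

regressive manner assimilation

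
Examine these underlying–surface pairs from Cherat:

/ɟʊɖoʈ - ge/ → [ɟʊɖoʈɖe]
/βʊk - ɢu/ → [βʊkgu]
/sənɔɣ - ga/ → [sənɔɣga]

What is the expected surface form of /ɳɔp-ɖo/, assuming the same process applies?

[ɳɔpbo]

The data show progressive place assimilation: /g/ → [ɖ] after /ʈ/; /ɢ/ → [g] after /k/. In each pair only place changes, matching the preceding consonant, while manner and voice stay constant.
No alternation appears in [sənɔɣga]: there the adjacent consonants already agree in place (/g/ and /ɣ/ are both velar), so this form is consistent with the same rule.
/ɖ/ is a voiced retroflex stop. The preceding trigger /p/ is bilabial, so /ɖ/ must become bilabial as well.
Changing only its place to bilabial gives [b] — the voiced bilabial stop.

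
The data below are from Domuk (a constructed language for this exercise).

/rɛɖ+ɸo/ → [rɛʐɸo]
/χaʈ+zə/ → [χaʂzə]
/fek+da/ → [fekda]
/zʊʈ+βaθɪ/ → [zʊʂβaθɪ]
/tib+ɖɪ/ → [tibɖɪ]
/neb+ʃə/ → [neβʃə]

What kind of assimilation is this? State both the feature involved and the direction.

regressive manner assimilation

Comparing underlying and surface forms, /ɖ/ → [ʐ] is the alternation; the neighbouring /ɸ/ is constant.
/ɖ/ is a stop while /ɸ/ is a fricative; the output [ʐ] is a fricative, matching the trigger — so the feature that spreads is manner.
Place and voice are unchanged, so the assimilation is partial, not total.
Checking the remaining alternations: /ʈ/ → [ʂ] before /z/ (stop → fricative, matching a fricative); /ʈ/ → [ʂ] before /β/ (stop → fricative, matching a fricative); /b/ → [β] before /ʃ/ (stop → fricative, matching a fricative) — only manner changes, and always toward the following segment.
No alternation appears in [fekda], [tibɖɪ]: there the adjacent consonants already agree in manner (/k/ and /d/ are both stops; /b/ and /ɖ/ are both stops), so these forms are consistent with the same rule.
The trigger is the following segment, so the direction is regressive (anticipatory).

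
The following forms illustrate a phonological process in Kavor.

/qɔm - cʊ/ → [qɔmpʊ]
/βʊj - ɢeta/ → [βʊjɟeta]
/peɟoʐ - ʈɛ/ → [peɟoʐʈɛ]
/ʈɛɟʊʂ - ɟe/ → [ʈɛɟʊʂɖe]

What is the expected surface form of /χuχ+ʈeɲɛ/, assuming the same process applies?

The data show progressive place assimilation: /c/ → [p] after /m/; /ɢ/ → [ɟ] after /j/; /ɟ/ → [ɖ] after /ʂ/. In each pair only place changes, matching the preceding consonant, while manner and voice stay constant.
No alternation appears in [peɟoʐʈɛ]: there the adjacent consonants already agree in place (/ʈ/ and /ʐ/ are both retroflex), so this form is consistent with the same rule.
/ʈ/ is a voiceless retroflex stop. The preceding trigger /χ/ is uvular, so /ʈ/ must become uvular as well.
The voiceless uvular stop is [q], so /ʈ/ → [q].

[χuχqeɲɛ]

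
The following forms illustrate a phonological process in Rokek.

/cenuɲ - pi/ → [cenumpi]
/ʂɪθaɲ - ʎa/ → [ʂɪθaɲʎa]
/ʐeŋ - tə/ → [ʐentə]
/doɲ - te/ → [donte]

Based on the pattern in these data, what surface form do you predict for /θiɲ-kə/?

The data show regressive place assimilation: /ɲ/ → [m] before /p/; /ŋ/ → [n] before /t/; /ɲ/ → [n] before /t/. In each pair only place changes, matching the following consonant, while manner and voice stay constant.
Nothing changes in [ʂɪθaɲʎa]: there the adjacent consonants already agree in place (/ɲ/ and /ʎ/ are both palatal), so this form is consistent with the same rule.
The rule targets /ɲ/ (voiced palatal nasal), which sits before the trigger /k/ (velar).
Changing only its place to velar gives [ŋ] — the voiced velar nasal.

[θiŋkə]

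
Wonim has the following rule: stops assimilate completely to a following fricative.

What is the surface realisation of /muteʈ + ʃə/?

/ʈ/ is the segment targeted by the rule; it sits immediately before /ʃ/, so it assimilates completely and surfaces as [ʃ].

[muteʃʃə]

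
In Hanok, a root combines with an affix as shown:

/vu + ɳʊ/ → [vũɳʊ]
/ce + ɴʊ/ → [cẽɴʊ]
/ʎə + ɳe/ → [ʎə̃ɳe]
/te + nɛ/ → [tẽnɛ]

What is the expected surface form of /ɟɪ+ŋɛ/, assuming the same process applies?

[ɟɪ̃ŋɛ]

The data show regressive nasality assimilation (vowel nasalisation): /u/ → [ũ] before /ɳ/; /e/ → [ẽ] before /ɴ/; /ə/ → [ə̃] before /ɳ/; /e/ → [ẽ] before /n/ — a vowel is nasalised by an immediately following nasal consonant.
/ɪ/ sits next to the nasal /ŋ/ and is therefore nasalised to [ɪ̃].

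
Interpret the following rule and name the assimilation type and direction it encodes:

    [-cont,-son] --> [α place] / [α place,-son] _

The shared variable α links the value of the place features (abbreviated [place]) on the target to the same value on the neighbouring segment, so place is the feature that assimilates.
The conditioning segment sits to the left of the focus bar, meaning the trigger precedes the segment that changes — progressive assimilation.

progressive place assimilation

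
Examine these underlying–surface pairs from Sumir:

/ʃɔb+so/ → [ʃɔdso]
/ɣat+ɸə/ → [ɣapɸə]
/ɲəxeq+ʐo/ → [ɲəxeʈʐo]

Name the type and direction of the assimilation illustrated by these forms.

regressive place assimilation

Comparing underlying and surface forms, /b/ → [d] is the alternation; the neighbouring /s/ is constant.
The change bilabial → alveolar matches the place of the following /s/, identifying this as place assimilation.
Manner and voice are unchanged, so the assimilation is partial, not total.
The other alternating forms pattern the same way: /t/ → [p] before /ɸ/ (alveolar → bilabial, matching bilabial); /q/ → [ʈ] before /ʐ/ (uvular → retroflex, matching retroflex) — only place changes, and always toward the following segment.
The trigger is the following segment, so the direction is regressive (anticipatory).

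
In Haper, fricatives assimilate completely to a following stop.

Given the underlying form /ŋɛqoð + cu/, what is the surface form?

/ð/ is the segment targeted by the rule; it sits immediately before /c/, so it assimilates completely and surfaces as [c].

[ŋɛqoccu]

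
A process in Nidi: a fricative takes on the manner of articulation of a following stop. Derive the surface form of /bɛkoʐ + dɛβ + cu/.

[bɛkoɖdɛbcu]

The rule targets /ʐ/ (voiced retroflex fricative), which sits before the trigger /d/ (stop).
A voiced retroflex stop is [ɖ], so the surface segment is [ɖ].
The same rule applies at the second boundary: /β/ → [b] next to /c/.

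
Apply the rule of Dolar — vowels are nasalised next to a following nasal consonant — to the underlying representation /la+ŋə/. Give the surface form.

/a/ sits next to the nasal /ŋ/ and is therefore nasalised to [ã].

[lãŋə]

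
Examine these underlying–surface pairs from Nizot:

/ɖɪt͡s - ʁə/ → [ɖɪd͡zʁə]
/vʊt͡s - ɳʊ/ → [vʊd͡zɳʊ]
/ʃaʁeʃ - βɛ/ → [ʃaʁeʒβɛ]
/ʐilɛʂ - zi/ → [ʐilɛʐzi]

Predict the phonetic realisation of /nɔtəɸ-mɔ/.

[nɔtəβmɔ]

The data show regressive voicing assimilation: /t͡s/ → [d͡z] before /ʁ/; /t͡s/ → [d͡z] before /ɳ/; /ʃ/ → [ʒ] before /β/; /ʂ/ → [ʐ] before /z/. In each pair only voicing changes, matching the following consonant, while place and manner stay constant.
The rule targets /ɸ/ (voiceless bilabial fricative), which sits before the trigger /m/ (voiced).
The voiced bilabial fricative is [β], so /ɸ/ → [β].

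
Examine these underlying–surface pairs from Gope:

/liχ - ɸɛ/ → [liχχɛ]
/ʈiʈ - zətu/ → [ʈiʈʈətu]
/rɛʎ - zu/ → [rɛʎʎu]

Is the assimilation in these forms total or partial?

Comparing underlying and surface forms, /z/ → [ʈ] is the alternation; the neighbouring /ʈ/ is constant.
The output [ʈ] is identical to the trigger /ʈ/ — every feature (place, manner, voicing) has been copied — so this is total assimilation.
The other forms behave the same way: /ɸ/ → [χ] after /χ/; /z/ → [ʎ] after /ʎ/ — in each case the output is a copy of the preceding consonant.

total assimilation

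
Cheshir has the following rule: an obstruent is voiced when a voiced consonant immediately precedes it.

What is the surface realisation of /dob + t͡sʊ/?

[dobd͡zʊ]

The rule targets /t͡s/ (voiceless alveolar affricate), which sits after the trigger /b/ (voiced).
The voiced alveolar affricate is [d͡z], so /t͡s/ → [d͡z].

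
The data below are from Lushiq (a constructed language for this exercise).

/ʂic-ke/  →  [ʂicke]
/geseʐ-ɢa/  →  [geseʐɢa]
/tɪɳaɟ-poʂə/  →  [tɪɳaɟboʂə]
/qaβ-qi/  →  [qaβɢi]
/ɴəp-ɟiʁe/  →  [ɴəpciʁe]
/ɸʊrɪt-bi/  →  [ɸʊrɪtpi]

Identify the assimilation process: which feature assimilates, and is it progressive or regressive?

Underlying /p/ is realised as [b] next to /ɟ/; /ɟ/ itself does not change.
/p/ is voiceless while /ɟ/ is voiced; the output [b] is voiced, matching the trigger — so the feature that spreads is voicing.
Place and manner are unchanged, so the assimilation is partial, not total.
The same holds elsewhere in the data: /q/ → [ɢ] after /β/ (voiceless → voiced, matching voiced); /ɟ/ → [c] after /p/ (voiced → voiceless, matching voiceless); /b/ → [p] after /t/ (voiced → voiceless, matching voiceless) — only voicing changes, and always toward the preceding segment.
No alternation appears in [ʂicke], [geseʐɢa]: there the adjacent consonants already agree in voicing (/k/ and /c/ are both voiceless; /ɢ/ and /ʐ/ are both voiced), so these forms are consistent with the same rule.
The trigger is the preceding segment, so the direction is progressive (perseverative).

progressive voicing assimilation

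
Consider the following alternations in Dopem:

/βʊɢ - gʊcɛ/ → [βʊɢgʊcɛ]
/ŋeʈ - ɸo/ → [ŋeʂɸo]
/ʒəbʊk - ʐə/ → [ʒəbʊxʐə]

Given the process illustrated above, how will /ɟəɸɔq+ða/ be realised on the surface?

[ɟəɸɔχða]

The data show regressive manner assimilation: /ʈ/ → [ʂ] before /ɸ/; /k/ → [x] before /ʐ/. In each pair only manner changes, matching the following consonant, while place and voice stay constant.
Nothing changes in [βʊɢgʊcɛ]: there the adjacent consonants already agree in manner (/ɢ/ and /g/ are both stops), so this form is consistent with the same rule.
The rule targets /q/ (voiceless uvular stop), which sits before the trigger /ð/ (fricative).
The voiceless uvular fricative is [χ], so /q/ → [χ].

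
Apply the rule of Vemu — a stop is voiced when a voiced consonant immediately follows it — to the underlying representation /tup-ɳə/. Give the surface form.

The rule targets /p/ (voiceless bilabial stop), which sits before the trigger /ɳ/ (voiced).
A voiced bilabial stop is [b], so the surface segment is [b].

[tubɳə]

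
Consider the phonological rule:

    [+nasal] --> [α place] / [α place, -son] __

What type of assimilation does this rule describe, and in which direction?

The rule copies the place features (abbreviated [place]) from the environment onto the target, so the assimilating feature is place.
The conditioning segment sits to the left of the focus bar, meaning the trigger precedes the segment that changes — progressive assimilation.

progressive place assimilation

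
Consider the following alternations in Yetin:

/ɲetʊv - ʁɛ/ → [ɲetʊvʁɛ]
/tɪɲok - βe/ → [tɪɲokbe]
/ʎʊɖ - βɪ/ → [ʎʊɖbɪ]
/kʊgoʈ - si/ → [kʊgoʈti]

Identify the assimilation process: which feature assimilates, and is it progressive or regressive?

progressive manner assimilation

The segment that alternates is /β/, which surfaces as [b] when adjacent to /k/.
The change fricative → stop matches the manner of the preceding /k/, identifying this as manner assimilation.
Place and voice are unchanged, so the assimilation is partial, not total.
The same holds elsewhere in the data: /β/ → [b] after /ɖ/ (fricative → stop, matching a stop); /s/ → [t] after /ʈ/ (fricative → stop, matching a stop) — only manner changes, and always toward the preceding segment.
No alternation appears in [ɲetʊvʁɛ]: there the adjacent consonants already agree in manner (/ʁ/ and /v/ are both fricatives), so this form is consistent with the same rule.
Since the segment that changes follows the conditioning segment, the assimilation is progressive.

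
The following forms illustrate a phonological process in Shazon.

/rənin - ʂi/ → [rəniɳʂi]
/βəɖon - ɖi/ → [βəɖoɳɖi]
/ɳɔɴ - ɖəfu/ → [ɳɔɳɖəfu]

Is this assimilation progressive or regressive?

Underlying /n/ is realised as [ɳ] next to /ʂ/; /ʂ/ itself does not change.
The change alveolar → retroflex matches the place of the following /ʂ/, identifying this as place assimilation.
The same holds elsewhere in the data: /n/ → [ɳ] before /ɖ/ (alveolar → retroflex, matching retroflex); /ɴ/ → [ɳ] before /ɖ/ (uvular → retroflex, matching retroflex) — only place changes, and always toward the following segment.
Since the segment that changes precedes the conditioning segment, the assimilation is regressive.

regressive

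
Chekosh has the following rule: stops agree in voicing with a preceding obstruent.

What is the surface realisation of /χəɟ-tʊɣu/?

/t/ is a voiceless alveolar stop. The preceding trigger /ɟ/ is voiced, so /t/ must become voiced as well.
The voiced alveolar stop is [d], so /t/ → [d].

[χəɟdʊɣu]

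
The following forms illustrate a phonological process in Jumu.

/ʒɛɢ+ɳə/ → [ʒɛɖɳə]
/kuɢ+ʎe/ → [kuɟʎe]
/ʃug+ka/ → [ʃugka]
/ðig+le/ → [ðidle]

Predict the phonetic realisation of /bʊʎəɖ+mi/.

The data show regressive place assimilation: /ɢ/ → [ɖ] before /ɳ/; /ɢ/ → [ɟ] before /ʎ/; /g/ → [d] before /l/. In each pair only place changes, matching the following consonant, while manner and voice stay constant.
No alternation appears in [ʃugka]: there the adjacent consonants already agree in place (/g/ and /k/ are both velar), so this form is consistent with the same rule.
/ɖ/ is a voiced retroflex stop. The following trigger /m/ is bilabial, so /ɖ/ must become bilabial as well.
A voiced bilabial stop is [b], so the surface segment is [b].

[bʊʎəbmi]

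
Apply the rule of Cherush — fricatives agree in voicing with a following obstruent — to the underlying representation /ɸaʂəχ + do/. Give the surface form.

[ɸaʂəʁdo]

The rule targets /χ/ (voiceless uvular fricative), which sits before the trigger /d/ (voiced).
A voiced uvular fricative is [ʁ], so the surface segment is [ʁ].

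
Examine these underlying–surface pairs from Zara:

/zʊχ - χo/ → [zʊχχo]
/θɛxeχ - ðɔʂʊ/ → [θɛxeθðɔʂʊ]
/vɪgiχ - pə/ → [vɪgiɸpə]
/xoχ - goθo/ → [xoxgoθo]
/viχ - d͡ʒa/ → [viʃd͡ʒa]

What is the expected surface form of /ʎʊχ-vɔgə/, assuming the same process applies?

[ʎʊfvɔgə]

The data show regressive place assimilation: /χ/ → [θ] before /ð/; /χ/ → [ɸ] before /p/; /χ/ → [x] before /g/; /χ/ → [ʃ] before /d͡ʒ/. In each pair only place changes, matching the following consonant, while manner and voice stay constant.
No alternation appears in [zʊχχo]: there the adjacent consonants already agree in place (/χ/ and /χ/ are both uvular), so this form is consistent with the same rule.
/χ/ is a voiceless uvular fricative. The following trigger /v/ is labiodental, so /χ/ must become labiodental as well.
The voiceless labiodental fricative is [f], so /χ/ → [f].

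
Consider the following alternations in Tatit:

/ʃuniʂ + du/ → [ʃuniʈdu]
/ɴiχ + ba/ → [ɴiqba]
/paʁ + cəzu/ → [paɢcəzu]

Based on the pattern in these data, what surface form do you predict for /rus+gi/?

The data show regressive manner assimilation: /ʂ/ → [ʈ] before /d/; /χ/ → [q] before /b/; /ʁ/ → [ɢ] before /c/. In each pair only manner changes, matching the following consonant, while place and voice stay constant.
The rule targets /s/ (voiceless alveolar fricative), which sits before the trigger /g/ (stop).
A voiceless alveolar stop is [t], so the surface segment is [t].

[rutgi]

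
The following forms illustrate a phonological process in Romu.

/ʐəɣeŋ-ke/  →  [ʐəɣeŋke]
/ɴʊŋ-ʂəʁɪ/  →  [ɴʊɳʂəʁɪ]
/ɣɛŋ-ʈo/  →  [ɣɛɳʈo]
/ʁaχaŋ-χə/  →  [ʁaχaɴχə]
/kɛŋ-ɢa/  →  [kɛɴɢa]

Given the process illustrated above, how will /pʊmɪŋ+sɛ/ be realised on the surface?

The data show regressive place assimilation: /ŋ/ → [ɳ] before /ʂ/; /ŋ/ → [ɳ] before /ʈ/; /ŋ/ → [ɴ] before /χ/; /ŋ/ → [ɴ] before /ɢ/. In each pair only place changes, matching the following consonant, while manner and voice stay constant.
No alternation appears in [ʐəɣeŋke]: there the adjacent consonants already agree in place (/ŋ/ and /k/ are both velar), so this form is consistent with the same rule.
The rule targets /ŋ/ (voiced velar nasal), which sits before the trigger /s/ (alveolar).
A voiced alveolar nasal is [n], so the surface segment is [n].

[pʊmɪnsɛ]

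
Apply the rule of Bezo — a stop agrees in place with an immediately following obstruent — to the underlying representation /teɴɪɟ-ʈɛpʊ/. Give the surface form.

The rule targets /ɟ/ (voiced palatal stop), which sits before the trigger /ʈ/ (retroflex).
The voiced retroflex stop is [ɖ], so /ɟ/ → [ɖ].

[teɴɪɖʈɛpʊ]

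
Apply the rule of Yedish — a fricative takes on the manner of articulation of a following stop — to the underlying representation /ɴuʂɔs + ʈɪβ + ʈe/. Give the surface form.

The rule targets /s/ (voiceless alveolar fricative), which sits before the trigger /ʈ/ (stop).
The voiceless alveolar stop is [t], so /s/ → [t].
At the second juncture, /β/ likewise becomes [b] adjacent to /ʈ/.

[ɴuʂɔtʈɪbʈe]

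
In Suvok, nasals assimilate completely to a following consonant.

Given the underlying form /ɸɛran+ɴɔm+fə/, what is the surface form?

/n/ is the segment targeted by the rule; it sits immediately before /ɴ/, so it assimilates completely and surfaces as [ɴ].
At the second juncture, /m/ likewise becomes [f] adjacent to /f/.

[ɸɛraɴɴɔffə]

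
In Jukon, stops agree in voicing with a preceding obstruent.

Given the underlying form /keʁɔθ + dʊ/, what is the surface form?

The rule targets /d/ (voiced alveolar stop), which sits after the trigger /θ/ (voiceless).
The voiceless alveolar stop is [t], so /d/ → [t].

[keʁɔθtʊ]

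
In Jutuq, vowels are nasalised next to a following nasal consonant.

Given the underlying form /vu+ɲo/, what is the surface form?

[vũɲo]

The vowel /u/ is adjacent to the following nasal /ɲ/, so it acquires [+nasal] and surfaces as [ũ].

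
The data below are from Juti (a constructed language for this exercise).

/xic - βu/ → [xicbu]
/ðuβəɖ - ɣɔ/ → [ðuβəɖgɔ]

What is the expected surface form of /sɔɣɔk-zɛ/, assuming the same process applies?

The data show progressive manner assimilation: /β/ → [b] after /c/; /ɣ/ → [g] after /ɖ/. In each pair only manner changes, matching the preceding consonant, while place and voice stay constant.
/z/ is a voiced alveolar fricative. The preceding trigger /k/ is a stop, so /z/ must become a stop as well.
A voiced alveolar stop is [d], so the surface segment is [d].

[sɔɣɔkdɛ]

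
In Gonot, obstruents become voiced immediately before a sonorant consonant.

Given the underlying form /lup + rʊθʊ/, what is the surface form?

/p/ is a voiceless bilabial stop. The following trigger /r/ is voiced, so /p/ must become voiced as well.
A voiced bilabial stop is [b], so the surface segment is [b].

[lubrʊθʊ]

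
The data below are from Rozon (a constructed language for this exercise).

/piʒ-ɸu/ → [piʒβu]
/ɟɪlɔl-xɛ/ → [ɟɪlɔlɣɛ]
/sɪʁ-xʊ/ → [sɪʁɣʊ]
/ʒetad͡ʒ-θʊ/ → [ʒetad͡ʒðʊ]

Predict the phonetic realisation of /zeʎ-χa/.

[zeʎʁa]

The data show progressive voicing assimilation: /ɸ/ → [β] after /ʒ/; /x/ → [ɣ] after /l/; /x/ → [ɣ] after /ʁ/; /θ/ → [ð] after /d͡ʒ/. In each pair only voicing changes, matching the preceding consonant, while place and manner stay constant.
/χ/ is a voiceless uvular fricative. The preceding trigger /ʎ/ is voiced, so /χ/ must become voiced as well.
Changing only its voicing to voiced gives [ʁ] — the voiced uvular fricative.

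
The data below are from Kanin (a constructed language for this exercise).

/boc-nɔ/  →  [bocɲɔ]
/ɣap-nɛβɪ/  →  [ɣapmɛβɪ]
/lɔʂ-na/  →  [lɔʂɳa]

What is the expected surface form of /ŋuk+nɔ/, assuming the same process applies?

[ŋukŋɔ]

The data show progressive place assimilation: /n/ → [ɲ] after /c/; /n/ → [m] after /p/; /n/ → [ɳ] after /ʂ/. In each pair only place changes, matching the preceding consonant, while manner and voice stay constant.
The rule targets /n/ (voiced alveolar nasal), which sits after the trigger /k/ (velar).
A voiced velar nasal is [ŋ], so the surface segment is [ŋ].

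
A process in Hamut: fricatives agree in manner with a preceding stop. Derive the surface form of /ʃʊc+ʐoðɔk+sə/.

The rule targets /ʐ/ (voiced retroflex fricative), which sits after the trigger /c/ (stop).
Changing only its manner to stop gives [ɖ] — the voiced retroflex stop.
At the second juncture, /s/ likewise becomes [t] adjacent to /k/.

[ʃʊcɖoðɔktə]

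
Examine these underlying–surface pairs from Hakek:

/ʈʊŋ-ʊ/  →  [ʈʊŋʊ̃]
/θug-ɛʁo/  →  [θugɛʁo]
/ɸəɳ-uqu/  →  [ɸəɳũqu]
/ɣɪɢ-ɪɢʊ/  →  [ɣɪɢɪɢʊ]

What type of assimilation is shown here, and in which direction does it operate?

progressive nasality assimilation (vowel nasalisation)

The vowel /ʊ/ surfaces as nasalised [ʊ̃] next to the preceding nasal /ŋ/ — it has acquired the [+nasal] feature of its neighbour.
Likewise in the remaining data: /u/ → [ũ] after /ɳ/ — each time a vowel is nasalised next to a preceding nasal.
No change occurs in [θugɛʁo], [ɣɪɢɪɢʊ] because the vowel at the boundary is adjacent to an oral consonant, not a nasal (/ɛ/ next to /g/; /ɪ/ next to /ɢ/).
Because the conditioning nasal is to the left of the vowel that changes, the process is progressive (perseverative).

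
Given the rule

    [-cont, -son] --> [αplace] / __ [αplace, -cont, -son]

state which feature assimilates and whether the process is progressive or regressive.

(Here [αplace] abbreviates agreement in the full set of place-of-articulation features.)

regressive place assimilation

The shared variable α links the value of the place features (abbreviated [place]) on the target to the same value on the neighbouring segment, so place is the feature that assimilates.
Since the environment is written after the underscore, the trigger follows the target; the direction is regressive.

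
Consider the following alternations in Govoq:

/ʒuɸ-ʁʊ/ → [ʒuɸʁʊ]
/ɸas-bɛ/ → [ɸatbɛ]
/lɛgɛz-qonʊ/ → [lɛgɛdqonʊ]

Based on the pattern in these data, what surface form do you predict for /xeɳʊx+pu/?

[xeɳʊkpu]

The data show regressive manner assimilation: /s/ → [t] before /b/; /z/ → [d] before /q/. In each pair only manner changes, matching the following consonant, while place and voice stay constant.
No alternation appears in [ʒuɸʁʊ]: there the adjacent consonants already agree in manner (/ɸ/ and /ʁ/ are both fricatives), so this form is consistent with the same rule.
/x/ is a voiceless velar fricative. The following trigger /p/ is a stop, so /x/ must become a stop as well.
A voiceless velar stop is [k], so the surface segment is [k].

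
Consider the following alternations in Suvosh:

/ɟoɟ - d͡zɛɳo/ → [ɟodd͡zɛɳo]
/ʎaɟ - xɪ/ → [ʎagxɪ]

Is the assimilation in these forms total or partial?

The segment that alternates is /ɟ/, which surfaces as [d] when adjacent to /d͡z/.
/ɟ/ is palatal while /d͡z/ is alveolar; the output [d] is alveolar, matching the trigger — so the feature that spreads is place.
Manner and voice are unchanged, so the assimilation is partial, not total.
The same holds elsewhere in the data: /ɟ/ → [g] before /x/ (palatal → velar, matching velar) — only place changes, and always toward the following segment.

partial assimilation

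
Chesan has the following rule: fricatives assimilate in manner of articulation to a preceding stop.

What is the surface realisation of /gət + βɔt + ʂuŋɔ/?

The rule targets /β/ (voiced bilabial fricative), which sits after the trigger /t/ (stop).
A voiced bilabial stop is [b], so the surface segment is [b].
At the second juncture, /ʂ/ likewise becomes [ʈ] adjacent to /t/.

[gətbɔtʈuŋɔ]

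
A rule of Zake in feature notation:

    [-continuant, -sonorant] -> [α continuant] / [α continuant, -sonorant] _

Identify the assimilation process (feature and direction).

progressive manner assimilation

The rule copies [continuant] (continuancy) from the environment onto the target stops; since [±continuant] encodes the stop/fricative manner contrast, the assimilating dimension is manner.
The conditioning segment sits to the left of the focus bar, meaning the trigger precedes the segment that changes — progressive assimilation.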